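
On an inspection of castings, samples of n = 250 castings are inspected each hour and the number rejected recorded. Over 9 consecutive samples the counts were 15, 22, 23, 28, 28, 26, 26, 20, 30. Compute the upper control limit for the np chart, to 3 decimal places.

p̄ = Σdᵢ / (k·n) = 218 / (9 × 250) = 0.09689
UCL = np̄ + 3·√(np̄(1−p̄)) = 24.2222 + 3 × √(24.2222×0.90311) = 24.2222 + 3 × 4.6771 = 38.2536

38.254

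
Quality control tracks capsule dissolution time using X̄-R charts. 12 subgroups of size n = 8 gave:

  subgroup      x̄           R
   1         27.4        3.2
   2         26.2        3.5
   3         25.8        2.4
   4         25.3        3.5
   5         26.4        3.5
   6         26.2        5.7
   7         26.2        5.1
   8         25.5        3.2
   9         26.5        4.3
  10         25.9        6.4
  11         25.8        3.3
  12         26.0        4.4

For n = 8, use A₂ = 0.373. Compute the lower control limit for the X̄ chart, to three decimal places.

X̄̄ = (27.4 + 26.2 + 25.8 + 25.3 + 26.4 + 26.2 + 26.2 + 25.5 + 26.5 + 25.9 + 25.8 + 26.0) / 12 = 313.2000 / 12 = 26.1000
R̄ = (3.2 + 3.5 + 2.4 + 3.5 + 3.5 + 5.7 + 5.1 + 3.2 + 4.3 + 6.4 + 3.3 + 4.4) / 12 = 48.5000 / 12 = 4.0417
LCL = X̄̄ − A₂·R̄ = 26.1000 − 0.373 × 4.0417 = 24.5925

24.592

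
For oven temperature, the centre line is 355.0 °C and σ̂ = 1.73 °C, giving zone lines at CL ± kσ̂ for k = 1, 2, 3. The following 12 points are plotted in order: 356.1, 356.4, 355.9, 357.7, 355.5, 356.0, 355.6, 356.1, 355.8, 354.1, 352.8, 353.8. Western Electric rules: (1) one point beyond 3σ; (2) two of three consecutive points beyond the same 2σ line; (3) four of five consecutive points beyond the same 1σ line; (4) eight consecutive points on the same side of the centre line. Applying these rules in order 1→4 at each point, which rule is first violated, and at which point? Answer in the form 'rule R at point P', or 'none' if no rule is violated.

rule 4 at point 8

Zone of each point (C = within 1σ̂, B = 1σ̂–2σ̂, A = 2σ̂–3σ̂, * = beyond 3σ̂; sign = side of CL): 1:+C, 2:+C, 3:+C, 4:+B, 5:+C, 6:+C, 7:+C, 8:+C, 9:+C, 10:-C, 11:-B, 12:-C
Rule 4 (eight consecutive points on the same side of the centre line) is satisfied at point 8.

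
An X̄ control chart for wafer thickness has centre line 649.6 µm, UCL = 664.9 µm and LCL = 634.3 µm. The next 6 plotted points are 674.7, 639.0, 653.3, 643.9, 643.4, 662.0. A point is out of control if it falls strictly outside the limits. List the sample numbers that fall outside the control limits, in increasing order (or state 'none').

1

Compare each point to [634.3, 664.9]: sample 1 = 674.7 > UCL.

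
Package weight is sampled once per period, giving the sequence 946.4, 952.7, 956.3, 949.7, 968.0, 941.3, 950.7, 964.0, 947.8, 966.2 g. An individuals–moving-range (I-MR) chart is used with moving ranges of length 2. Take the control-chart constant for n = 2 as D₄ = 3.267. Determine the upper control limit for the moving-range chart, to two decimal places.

Moving ranges: 6.3, 3.6, 6.6, 18.3, 26.7, 9.4, 13.3, 16.2, 18.4; M̄R̄ = 118.8000 / 9 = 13.2000
UCL_MR = D₄·M̄R̄ = 3.267 × 13.2000 = 43.1244

43.12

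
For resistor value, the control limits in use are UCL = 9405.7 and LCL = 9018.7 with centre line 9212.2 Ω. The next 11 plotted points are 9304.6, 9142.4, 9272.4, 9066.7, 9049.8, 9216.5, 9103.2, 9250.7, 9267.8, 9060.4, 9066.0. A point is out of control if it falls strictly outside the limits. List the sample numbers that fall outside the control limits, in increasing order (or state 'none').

All 11 points lie within [9018.7, 9405.7].

none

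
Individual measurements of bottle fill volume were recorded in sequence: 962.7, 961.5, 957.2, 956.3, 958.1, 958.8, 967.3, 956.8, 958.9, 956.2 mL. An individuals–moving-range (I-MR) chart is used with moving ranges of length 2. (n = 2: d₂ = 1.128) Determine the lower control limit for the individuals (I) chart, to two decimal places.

949.72

X̄ = (962.7 + 961.5 + 957.2 + 956.3 + 958.1 + 958.8 + 967.3 + 956.8 + 958.9 + 956.2) / 10 = 959.3800
Moving ranges: 1.2, 4.3, 0.9, 1.8, 0.7, 8.5, 10.5, 2.1, 2.7; M̄R̄ = 32.7000 / 9 = 3.6333
LCL = X̄ − 3·M̄R̄/d₂ = 959.3800 − 3 × 3.6333 / 1.128 = 949.7169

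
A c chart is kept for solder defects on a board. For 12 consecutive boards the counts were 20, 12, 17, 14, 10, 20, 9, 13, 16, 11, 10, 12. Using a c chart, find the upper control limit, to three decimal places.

c̄ = (20 + 12 + 17 + 14 + 10 + 20 + 9 + 13 + 16 + 11 + 10 + 12) / 12 = 164 / 12 = 13.6667
UCL = c̄ + 3√c̄ = 13.6667 + 3 × √13.6667 = 13.6667 + 3 × 3.6968 = 24.7572

24.757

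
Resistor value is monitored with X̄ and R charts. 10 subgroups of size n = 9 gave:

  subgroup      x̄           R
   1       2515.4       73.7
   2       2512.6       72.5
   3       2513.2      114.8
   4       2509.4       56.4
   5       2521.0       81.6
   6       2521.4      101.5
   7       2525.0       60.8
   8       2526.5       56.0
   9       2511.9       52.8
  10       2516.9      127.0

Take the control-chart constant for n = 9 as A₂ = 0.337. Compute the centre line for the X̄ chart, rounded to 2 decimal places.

X̄̄ = (2515.4 + 2512.6 + 2513.2 + 2509.4 + 2521.0 + 2521.4 + 2525.0 + 2526.5 + 2511.9 + 2516.9) / 10 = 25173.3000 / 10 = 2517.3300
CL = X̄̄ = 2517.3300

2517.33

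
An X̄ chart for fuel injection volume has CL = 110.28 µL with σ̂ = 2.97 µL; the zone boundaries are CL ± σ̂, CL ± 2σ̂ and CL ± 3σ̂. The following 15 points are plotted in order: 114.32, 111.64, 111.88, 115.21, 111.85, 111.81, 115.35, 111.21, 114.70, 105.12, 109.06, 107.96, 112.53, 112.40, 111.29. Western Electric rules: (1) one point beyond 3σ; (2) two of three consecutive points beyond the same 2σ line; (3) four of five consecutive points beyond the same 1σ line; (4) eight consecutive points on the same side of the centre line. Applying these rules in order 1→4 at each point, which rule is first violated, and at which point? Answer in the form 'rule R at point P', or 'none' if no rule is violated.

rule 4 at point 8

Zone of each point (C = within 1σ̂, B = 1σ̂–2σ̂, A = 2σ̂–3σ̂, * = beyond 3σ̂; sign = side of CL): 1:+B, 2:+C, 3:+C, 4:+B, 5:+C, 6:+C, 7:+B, 8:+C, 9:+B, 10:-B, 11:-C, 12:-C, 13:+C, 14:+C, 15:+C
Rule 4 (eight consecutive points on the same side of the centre line) is satisfied at point 8.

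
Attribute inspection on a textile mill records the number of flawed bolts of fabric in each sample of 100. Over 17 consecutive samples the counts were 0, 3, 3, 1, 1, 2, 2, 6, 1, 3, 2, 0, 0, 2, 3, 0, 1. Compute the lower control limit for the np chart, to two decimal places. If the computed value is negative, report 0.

0.00

p̄ = Σdᵢ / (k·n) = 30 / (17 × 100) = 0.01765
LCL = np̄ − 3·√(np̄(1−p̄)) = 1.7647 − 3 × 1.3166 = -2.1852 → 0 (negative, so LCL = 0)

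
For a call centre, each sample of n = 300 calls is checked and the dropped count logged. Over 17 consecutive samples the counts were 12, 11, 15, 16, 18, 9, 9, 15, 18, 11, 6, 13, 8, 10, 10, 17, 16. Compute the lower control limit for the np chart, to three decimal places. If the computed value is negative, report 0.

p̄ = Σdᵢ / (k·n) = 214 / (17 × 300) = 0.04196
LCL = np̄ − 3·√(np̄(1−p̄)) = 12.5882 − 3 × 3.4728 = 2.1700

2.170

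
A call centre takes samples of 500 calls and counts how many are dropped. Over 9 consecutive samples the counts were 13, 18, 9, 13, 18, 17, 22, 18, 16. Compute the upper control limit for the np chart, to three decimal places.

27.806

p̄ = Σdᵢ / (k·n) = 144 / (9 × 500) = 0.03200
UCL = np̄ + 3·√(np̄(1−p̄)) = 16.0000 + 3 × √(16.0000×0.96800) = 16.0000 + 3 × 3.9355 = 27.8064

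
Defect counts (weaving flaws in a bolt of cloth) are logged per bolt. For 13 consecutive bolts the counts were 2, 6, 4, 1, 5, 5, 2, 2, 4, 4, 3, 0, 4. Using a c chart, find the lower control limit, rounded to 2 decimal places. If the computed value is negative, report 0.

c̄ = (2 + 6 + 4 + 1 + 5 + 5 + 2 + 2 + 4 + 4 + 3 + 0 + 4) / 13 = 42 / 13 = 3.2308
LCL = c̄ − 3√c̄ = 3.2308 − 3 × 1.7974 = -2.1615 → 0 (cannot be negative)

0.00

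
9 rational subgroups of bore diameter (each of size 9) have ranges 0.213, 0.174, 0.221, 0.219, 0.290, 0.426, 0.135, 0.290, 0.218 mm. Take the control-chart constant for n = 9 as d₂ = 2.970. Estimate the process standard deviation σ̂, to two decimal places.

R̄ = (0.213 + 0.174 + 0.221 + 0.219 + 0.290 + 0.426 + 0.135 + 0.290 + 0.218) / 9 = 0.2429
σ̂ = R̄ / d₂ = 0.2429 / 2.970 = 0.0818

0.08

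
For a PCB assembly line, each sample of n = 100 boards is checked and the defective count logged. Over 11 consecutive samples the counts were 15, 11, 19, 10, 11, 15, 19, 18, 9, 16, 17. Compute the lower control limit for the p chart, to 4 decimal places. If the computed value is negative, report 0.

p̄ = Σdᵢ / (k·n) = 160 / (11 × 100) = 0.14545
LCL = p̄ − 3·√(p̄(1−p̄)/n) = 0.14545 − 3 × 0.03526 = 0.03969

0.0397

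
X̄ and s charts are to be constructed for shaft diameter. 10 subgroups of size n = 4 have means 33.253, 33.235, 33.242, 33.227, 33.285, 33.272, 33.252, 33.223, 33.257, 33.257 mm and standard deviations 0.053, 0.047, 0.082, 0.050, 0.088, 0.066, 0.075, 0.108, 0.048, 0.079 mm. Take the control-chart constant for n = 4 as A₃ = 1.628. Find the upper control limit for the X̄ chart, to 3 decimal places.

X̄̄ = (33.253 + 33.235 + 33.242 + 33.227 + 33.285 + 33.272 + 33.252 + 33.223 + 33.257 + 33.257) / 10 = 33.2503
s̄ = (0.053 + 0.047 + 0.082 + 0.050 + 0.088 + 0.066 + 0.075 + 0.108 + 0.048 + 0.079) / 10 = 0.0696
UCL = X̄̄ + A₃·s̄ = 33.2503 + 1.628 × 0.0696 = 33.3636

33.364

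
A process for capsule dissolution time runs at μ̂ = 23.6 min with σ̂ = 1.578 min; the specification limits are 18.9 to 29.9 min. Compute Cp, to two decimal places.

1.16

Cp = (USL − LSL) / (6σ̂) = (29.9 − 18.9) / (6 × 1.578) = 11.0000 / 9.4680 = 1.1618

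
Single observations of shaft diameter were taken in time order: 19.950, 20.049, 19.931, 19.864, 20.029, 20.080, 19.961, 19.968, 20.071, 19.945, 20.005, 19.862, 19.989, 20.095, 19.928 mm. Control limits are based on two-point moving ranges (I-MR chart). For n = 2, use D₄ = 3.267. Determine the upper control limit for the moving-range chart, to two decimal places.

Moving ranges: 0.099, 0.118, 0.067, 0.165, 0.051, 0.119, 0.007, 0.103, 0.126, 0.060, 0.143, 0.127, 0.106, 0.167; M̄R̄ = 1.4580 / 14 = 0.1041
UCL_MR = D₄·M̄R̄ = 3.267 × 0.1041 = 0.3402

0.34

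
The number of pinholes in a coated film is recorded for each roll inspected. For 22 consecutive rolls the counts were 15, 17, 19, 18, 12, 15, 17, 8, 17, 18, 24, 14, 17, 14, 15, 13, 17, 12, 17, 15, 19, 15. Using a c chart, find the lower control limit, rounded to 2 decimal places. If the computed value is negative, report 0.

c̄ = (15 + 17 + 19 + 18 + 12 + 15 + 17 + 8 + 17 + 18 + 24 + 14 + 17 + 14 + 15 + 13 + 17 + 12 + 17 + 15 + 19 + 15) / 22 = 348 / 22 = 15.8182
LCL = c̄ − 3√c̄ = 15.8182 − 3 × 3.9772 = 3.8866

3.89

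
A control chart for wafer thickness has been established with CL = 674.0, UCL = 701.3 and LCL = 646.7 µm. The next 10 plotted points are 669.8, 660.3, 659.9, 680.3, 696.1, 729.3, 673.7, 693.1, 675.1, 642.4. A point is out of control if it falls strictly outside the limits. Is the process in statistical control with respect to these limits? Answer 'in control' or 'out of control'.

out of control

Compare each point to [646.7, 701.3]: sample 6 = 729.3 > UCL; sample 10 = 642.4 < LCL.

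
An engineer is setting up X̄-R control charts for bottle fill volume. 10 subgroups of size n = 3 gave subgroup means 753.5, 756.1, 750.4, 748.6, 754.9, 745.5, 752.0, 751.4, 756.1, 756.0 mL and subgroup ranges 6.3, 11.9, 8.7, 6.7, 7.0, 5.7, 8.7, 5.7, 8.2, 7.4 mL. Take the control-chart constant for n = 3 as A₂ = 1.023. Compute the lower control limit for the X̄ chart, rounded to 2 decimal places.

X̄̄ = (753.5 + 756.1 + 750.4 + 748.6 + 754.9 + 745.5 + 752.0 + 751.4 + 756.1 + 756.0) / 10 = 7524.5000 / 10 = 752.4500
R̄ = (6.3 + 11.9 + 8.7 + 6.7 + 7.0 + 5.7 + 8.7 + 5.7 + 8.2 + 7.4) / 10 = 76.3000 / 10 = 7.6300
LCL = X̄̄ − A₂·R̄ = 752.4500 − 1.023 × 7.6300 = 744.6445

744.64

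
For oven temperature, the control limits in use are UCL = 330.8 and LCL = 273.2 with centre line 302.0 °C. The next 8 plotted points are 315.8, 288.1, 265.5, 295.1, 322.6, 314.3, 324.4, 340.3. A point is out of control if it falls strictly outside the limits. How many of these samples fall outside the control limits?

2

Compare each point to [273.2, 330.8]: sample 3 = 265.5 < LCL; sample 8 = 340.3 > UCL.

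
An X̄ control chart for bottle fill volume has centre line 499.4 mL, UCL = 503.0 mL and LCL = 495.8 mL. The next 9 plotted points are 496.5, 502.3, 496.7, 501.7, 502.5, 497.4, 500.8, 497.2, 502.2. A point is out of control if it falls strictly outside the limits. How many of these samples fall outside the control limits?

0

All 9 points lie within [495.8, 503.0].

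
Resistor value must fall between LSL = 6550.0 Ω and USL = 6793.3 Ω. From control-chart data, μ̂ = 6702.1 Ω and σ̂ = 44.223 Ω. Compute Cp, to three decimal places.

Cp = (USL − LSL) / (6σ̂) = (6793.3 − 6550.0) / (6 × 44.223) = 243.3000 / 265.3380 = 0.9169

0.917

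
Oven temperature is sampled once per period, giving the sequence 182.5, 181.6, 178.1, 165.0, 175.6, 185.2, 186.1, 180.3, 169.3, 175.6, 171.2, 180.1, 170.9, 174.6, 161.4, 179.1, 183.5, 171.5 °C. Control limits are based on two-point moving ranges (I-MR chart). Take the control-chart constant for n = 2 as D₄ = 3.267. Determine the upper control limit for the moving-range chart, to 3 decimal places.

Moving ranges: 0.9, 3.5, 13.1, 10.6, 9.6, 0.9, 5.8, 11.0, 6.3, 4.4, 8.9, 9.2, 3.7, 13.2, 17.7, 4.4, 12.0; M̄R̄ = 135.2000 / 17 = 7.9529
UCL_MR = D₄·M̄R̄ = 3.267 × 7.9529 = 25.9823

25.982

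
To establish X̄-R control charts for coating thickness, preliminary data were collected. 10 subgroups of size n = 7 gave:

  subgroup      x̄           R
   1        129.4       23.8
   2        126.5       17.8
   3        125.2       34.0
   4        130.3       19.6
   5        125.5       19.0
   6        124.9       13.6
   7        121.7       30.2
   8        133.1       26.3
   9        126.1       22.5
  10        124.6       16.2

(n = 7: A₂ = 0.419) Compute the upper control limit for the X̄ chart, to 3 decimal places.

X̄̄ = (129.4 + 126.5 + 125.2 + 130.3 + 125.5 + 124.9 + 121.7 + 133.1 + 126.1 + 124.6) / 10 = 1267.3000 / 10 = 126.7300
R̄ = (23.8 + 17.8 + 34.0 + 19.6 + 19.0 + 13.6 + 30.2 + 26.3 + 22.5 + 16.2) / 10 = 223.0000 / 10 = 22.3000
UCL = X̄̄ + A₂·R̄ = 126.7300 + 0.419 × 22.3000 = 136.0737

136.074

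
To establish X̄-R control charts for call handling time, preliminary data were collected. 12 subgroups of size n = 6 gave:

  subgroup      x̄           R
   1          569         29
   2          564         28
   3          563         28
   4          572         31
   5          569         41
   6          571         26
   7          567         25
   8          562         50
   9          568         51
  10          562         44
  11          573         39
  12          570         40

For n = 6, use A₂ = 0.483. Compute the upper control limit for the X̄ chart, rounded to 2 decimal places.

X̄̄ = (569 + 564 + 563 + 572 + 569 + 571 + 567 + 562 + 568 + 562 + 573 + 570) / 12 = 6810.0000 / 12 = 567.5000
R̄ = (29 + 28 + 28 + 31 + 41 + 26 + 25 + 50 + 51 + 44 + 39 + 40) / 12 = 432.0000 / 12 = 36.0000
UCL = X̄̄ + A₂·R̄ = 567.5000 + 0.483 × 36.0000 = 584.8880

584.89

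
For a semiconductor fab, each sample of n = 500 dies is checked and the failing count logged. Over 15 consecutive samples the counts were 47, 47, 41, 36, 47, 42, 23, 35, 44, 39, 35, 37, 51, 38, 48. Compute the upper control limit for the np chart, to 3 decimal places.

59.003

p̄ = Σdᵢ / (k·n) = 610 / (15 × 500) = 0.08133
UCL = np̄ + 3·√(np̄(1−p̄)) = 40.6667 + 3 × √(40.6667×0.91867) = 40.6667 + 3 × 6.1122 = 59.0033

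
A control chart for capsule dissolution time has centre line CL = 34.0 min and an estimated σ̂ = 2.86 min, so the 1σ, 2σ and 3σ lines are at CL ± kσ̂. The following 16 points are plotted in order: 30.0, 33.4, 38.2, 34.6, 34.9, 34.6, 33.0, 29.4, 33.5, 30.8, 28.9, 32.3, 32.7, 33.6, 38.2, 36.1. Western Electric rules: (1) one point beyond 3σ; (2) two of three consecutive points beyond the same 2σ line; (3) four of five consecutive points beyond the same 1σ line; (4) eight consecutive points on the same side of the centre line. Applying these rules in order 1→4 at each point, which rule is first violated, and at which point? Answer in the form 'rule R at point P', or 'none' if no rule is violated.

Zone of each point (C = within 1σ̂, B = 1σ̂–2σ̂, A = 2σ̂–3σ̂, * = beyond 3σ̂; sign = side of CL): 1:-B, 2:-C, 3:+B, 4:+C, 5:+C, 6:+C, 7:-C, 8:-B, 9:-C, 10:-B, 11:-B, 12:-C, 13:-C, 14:-C, 15:+B, 16:+C
Rule 4 (eight consecutive points on the same side of the centre line) is satisfied at point 14.

rule 4 at point 14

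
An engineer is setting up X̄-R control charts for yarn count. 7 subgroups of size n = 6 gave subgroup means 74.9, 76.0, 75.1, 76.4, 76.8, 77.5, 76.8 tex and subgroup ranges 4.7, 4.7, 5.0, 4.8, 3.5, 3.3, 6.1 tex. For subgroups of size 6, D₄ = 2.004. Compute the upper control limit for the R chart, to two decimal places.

9.19

R̄ = (4.7 + 4.7 + 5.0 + 4.8 + 3.5 + 3.3 + 6.1) / 7 = 32.1000 / 7 = 4.5857
UCL_R = D₄·R̄ = 2.004 × 4.5857 = 9.1898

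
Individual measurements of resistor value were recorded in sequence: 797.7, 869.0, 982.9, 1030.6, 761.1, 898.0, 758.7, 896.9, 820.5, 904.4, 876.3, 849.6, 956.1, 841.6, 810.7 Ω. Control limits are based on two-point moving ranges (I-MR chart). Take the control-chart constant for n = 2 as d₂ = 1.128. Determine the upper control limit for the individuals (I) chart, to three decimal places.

1133.153

X̄ = (797.7 + 869.0 + 982.9 + 1030.6 + 761.1 + 898.0 + 758.7 + 896.9 + 820.5 + 904.4 + 876.3 + 849.6 + 956.1 + 841.6 + 810.7) / 15 = 870.2733
Moving ranges: 71.3, 113.9, 47.7, 269.5, 136.9, 139.3, 138.2, 76.4, 83.9, 28.1, 26.7, 106.5, 114.5, 30.9; M̄R̄ = 1383.8000 / 14 = 98.8429
UCL = X̄ + 3·M̄R̄/d₂ = 870.2733 + 3 × 98.8429 / 1.128 = 1133.1533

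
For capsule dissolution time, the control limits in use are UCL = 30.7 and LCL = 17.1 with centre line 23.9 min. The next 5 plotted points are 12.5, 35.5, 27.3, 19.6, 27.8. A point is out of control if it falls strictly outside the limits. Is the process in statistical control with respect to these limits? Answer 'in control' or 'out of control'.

out of control

Compare each point to [17.1, 30.7]: sample 1 = 12.5 < LCL; sample 2 = 35.5 > UCL.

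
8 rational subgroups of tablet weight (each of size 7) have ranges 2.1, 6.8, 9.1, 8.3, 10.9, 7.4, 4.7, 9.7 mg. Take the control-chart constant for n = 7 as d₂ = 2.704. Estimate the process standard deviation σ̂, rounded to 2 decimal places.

R̄ = (2.1 + 6.8 + 9.1 + 8.3 + 10.9 + 7.4 + 4.7 + 9.7) / 8 = 7.3750
σ̂ = R̄ / d₂ = 7.3750 / 2.704 = 2.7274

2.73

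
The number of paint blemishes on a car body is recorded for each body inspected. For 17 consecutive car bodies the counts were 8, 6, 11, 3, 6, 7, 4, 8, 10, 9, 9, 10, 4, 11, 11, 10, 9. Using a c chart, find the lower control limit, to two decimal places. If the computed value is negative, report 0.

c̄ = (8 + 6 + 11 + 3 + 6 + 7 + 4 + 8 + 10 + 9 + 9 + 10 + 4 + 11 + 11 + 10 + 9) / 17 = 136 / 17 = 8.0000
LCL = c̄ − 3√c̄ = 8.0000 − 3 × 2.8284 = -0.4853 → 0 (cannot be negative)

0.00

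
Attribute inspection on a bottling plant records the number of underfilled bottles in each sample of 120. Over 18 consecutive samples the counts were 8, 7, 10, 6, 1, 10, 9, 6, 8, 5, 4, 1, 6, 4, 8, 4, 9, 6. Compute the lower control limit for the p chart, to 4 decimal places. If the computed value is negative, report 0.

0.0000

p̄ = Σdᵢ / (k·n) = 112 / (18 × 120) = 0.05185
LCL = p̄ − 3·√(p̄(1−p̄)/n) = 0.05185 − 3 × 0.02024 = -0.00887 → 0 (negative, so LCL = 0)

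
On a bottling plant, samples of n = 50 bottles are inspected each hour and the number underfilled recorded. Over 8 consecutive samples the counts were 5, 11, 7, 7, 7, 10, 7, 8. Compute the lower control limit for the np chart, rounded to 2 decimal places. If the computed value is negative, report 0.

0.07

p̄ = Σdᵢ / (k·n) = 62 / (8 × 50) = 0.15500
LCL = np̄ − 3·√(np̄(1−p̄)) = 7.7500 − 3 × 2.5591 = 0.0728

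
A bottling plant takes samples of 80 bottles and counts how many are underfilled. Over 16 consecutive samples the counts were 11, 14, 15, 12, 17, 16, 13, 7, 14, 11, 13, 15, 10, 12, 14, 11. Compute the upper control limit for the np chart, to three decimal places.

p̄ = Σdᵢ / (k·n) = 205 / (16 × 80) = 0.16016
UCL = np̄ + 3·√(np̄(1−p̄)) = 12.8125 + 3 × √(12.8125×0.83984) = 12.8125 + 3 × 3.2803 = 22.6535

22.653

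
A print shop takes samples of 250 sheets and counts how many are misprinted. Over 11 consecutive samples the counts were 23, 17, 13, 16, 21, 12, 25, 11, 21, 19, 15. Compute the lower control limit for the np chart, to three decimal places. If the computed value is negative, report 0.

p̄ = Σdᵢ / (k·n) = 193 / (11 × 250) = 0.07018
LCL = np̄ − 3·√(np̄(1−p̄)) = 17.5455 − 3 × 4.0391 = 5.4282

5.428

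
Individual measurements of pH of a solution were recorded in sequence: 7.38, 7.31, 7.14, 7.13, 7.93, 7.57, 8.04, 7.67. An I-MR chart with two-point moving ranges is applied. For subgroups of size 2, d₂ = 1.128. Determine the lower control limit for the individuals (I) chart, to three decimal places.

6.666

X̄ = (7.38 + 7.31 + 7.14 + 7.13 + 7.93 + 7.57 + 8.04 + 7.67) / 8 = 7.5213
Moving ranges: 0.07, 0.17, 0.01, 0.80, 0.36, 0.47, 0.37; M̄R̄ = 2.2500 / 7 = 0.3214
LCL = X̄ − 3·M̄R̄/d₂ = 7.5213 − 3 × 0.3214 / 1.128 = 6.6664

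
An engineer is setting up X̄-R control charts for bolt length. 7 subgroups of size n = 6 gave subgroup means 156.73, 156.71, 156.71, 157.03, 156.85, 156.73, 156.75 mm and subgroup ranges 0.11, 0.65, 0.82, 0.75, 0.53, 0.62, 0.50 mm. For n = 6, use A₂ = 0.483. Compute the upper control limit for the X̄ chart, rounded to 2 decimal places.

X̄̄ = (156.73 + 156.71 + 156.71 + 157.03 + 156.85 + 156.73 + 156.75) / 7 = 1097.5100 / 7 = 156.7871
R̄ = (0.11 + 0.65 + 0.82 + 0.75 + 0.53 + 0.62 + 0.50) / 7 = 3.9800 / 7 = 0.5686
UCL = X̄̄ + A₂·R̄ = 156.7871 + 0.483 × 0.5686 = 157.0618

157.06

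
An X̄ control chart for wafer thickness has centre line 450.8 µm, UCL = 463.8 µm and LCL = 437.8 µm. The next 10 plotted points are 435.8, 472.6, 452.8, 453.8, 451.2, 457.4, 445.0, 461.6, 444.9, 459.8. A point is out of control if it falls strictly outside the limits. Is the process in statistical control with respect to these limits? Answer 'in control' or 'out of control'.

out of control

Compare each point to [437.8, 463.8]: sample 1 = 435.8 < LCL; sample 2 = 472.6 > UCL.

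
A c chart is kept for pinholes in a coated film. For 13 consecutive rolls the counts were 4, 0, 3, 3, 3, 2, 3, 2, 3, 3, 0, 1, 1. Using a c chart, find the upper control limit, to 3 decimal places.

6.557

c̄ = (4 + 0 + 3 + 3 + 3 + 2 + 3 + 2 + 3 + 3 + 0 + 1 + 1) / 13 = 28 / 13 = 2.1538
UCL = c̄ + 3√c̄ = 2.1538 + 3 × √2.1538 = 2.1538 + 3 × 1.4676 = 6.5566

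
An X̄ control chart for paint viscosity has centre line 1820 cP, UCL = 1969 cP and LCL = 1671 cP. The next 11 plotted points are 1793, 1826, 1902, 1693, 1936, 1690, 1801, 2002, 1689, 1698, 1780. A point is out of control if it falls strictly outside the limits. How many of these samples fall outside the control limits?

Compare each point to [1671, 1969]: sample 8 = 2002 > UCL.

1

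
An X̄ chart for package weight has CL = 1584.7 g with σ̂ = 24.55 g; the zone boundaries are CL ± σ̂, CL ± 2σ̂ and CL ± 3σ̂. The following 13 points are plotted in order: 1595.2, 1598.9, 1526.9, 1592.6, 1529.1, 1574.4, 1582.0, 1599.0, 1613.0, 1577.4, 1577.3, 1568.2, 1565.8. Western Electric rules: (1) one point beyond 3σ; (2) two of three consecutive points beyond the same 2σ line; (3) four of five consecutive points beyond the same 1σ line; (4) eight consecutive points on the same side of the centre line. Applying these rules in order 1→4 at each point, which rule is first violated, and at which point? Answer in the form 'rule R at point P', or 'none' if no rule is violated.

rule 2 at point 5

Zone of each point (C = within 1σ̂, B = 1σ̂–2σ̂, A = 2σ̂–3σ̂, * = beyond 3σ̂; sign = side of CL): 1:+C, 2:+C, 3:-A, 4:+C, 5:-A, 6:-C, 7:-C, 8:+C, 9:+B, 10:-C, 11:-C, 12:-C, 13:-C
Rule 2 (two of three consecutive points beyond the same 2σ limit) is satisfied at point 5.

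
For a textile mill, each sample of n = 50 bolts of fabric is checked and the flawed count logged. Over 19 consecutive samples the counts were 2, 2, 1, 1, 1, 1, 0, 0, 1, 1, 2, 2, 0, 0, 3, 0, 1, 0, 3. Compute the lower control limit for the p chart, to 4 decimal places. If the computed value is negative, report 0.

0.0000

p̄ = Σdᵢ / (k·n) = 21 / (19 × 50) = 0.02211
LCL = p̄ − 3·√(p̄(1−p̄)/n) = 0.02211 − 3 × 0.02079 = -0.04027 → 0 (negative, so LCL = 0)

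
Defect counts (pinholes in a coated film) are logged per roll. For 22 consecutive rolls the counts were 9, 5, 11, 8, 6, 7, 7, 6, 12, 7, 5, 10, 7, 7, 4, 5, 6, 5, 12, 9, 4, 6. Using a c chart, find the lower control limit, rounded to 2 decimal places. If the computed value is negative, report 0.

0.00

c̄ = (9 + 5 + 11 + 8 + 6 + 7 + 7 + 6 + 12 + 7 + 5 + 10 + 7 + 7 + 4 + 5 + 6 + 5 + 12 + 9 + 4 + 6) / 22 = 158 / 22 = 7.1818
LCL = c̄ − 3√c̄ = 7.1818 − 3 × 2.6799 = -0.8579 → 0 (cannot be negative)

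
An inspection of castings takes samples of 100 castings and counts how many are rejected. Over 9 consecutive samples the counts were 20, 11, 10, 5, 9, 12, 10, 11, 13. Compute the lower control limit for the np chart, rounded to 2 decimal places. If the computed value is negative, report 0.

1.75

p̄ = Σdᵢ / (k·n) = 101 / (9 × 100) = 0.11222
LCL = np̄ − 3·√(np̄(1−p̄)) = 11.2222 − 3 × 3.1564 = 1.7530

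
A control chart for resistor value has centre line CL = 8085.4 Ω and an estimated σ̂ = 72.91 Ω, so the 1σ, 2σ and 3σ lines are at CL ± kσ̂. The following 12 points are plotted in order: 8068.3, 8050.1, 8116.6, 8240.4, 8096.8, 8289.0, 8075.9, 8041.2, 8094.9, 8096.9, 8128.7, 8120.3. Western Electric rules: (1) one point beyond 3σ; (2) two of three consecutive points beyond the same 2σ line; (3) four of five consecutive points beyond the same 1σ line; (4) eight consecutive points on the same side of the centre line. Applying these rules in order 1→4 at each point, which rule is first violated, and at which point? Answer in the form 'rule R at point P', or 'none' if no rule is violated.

Zone of each point (C = within 1σ̂, B = 1σ̂–2σ̂, A = 2σ̂–3σ̂, * = beyond 3σ̂; sign = side of CL): 1:-C, 2:-C, 3:+C, 4:+A, 5:+C, 6:+A, 7:-C, 8:-C, 9:+C, 10:+C, 11:+C, 12:+C
Rule 2 (two of three consecutive points beyond the same 2σ limit) is satisfied at point 6.

rule 2 at point 6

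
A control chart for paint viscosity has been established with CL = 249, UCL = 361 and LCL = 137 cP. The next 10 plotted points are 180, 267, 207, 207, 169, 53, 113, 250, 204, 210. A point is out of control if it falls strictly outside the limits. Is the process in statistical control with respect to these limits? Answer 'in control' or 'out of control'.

Compare each point to [137, 361]: sample 6 = 53 < LCL; sample 7 = 113 < LCL.

out of control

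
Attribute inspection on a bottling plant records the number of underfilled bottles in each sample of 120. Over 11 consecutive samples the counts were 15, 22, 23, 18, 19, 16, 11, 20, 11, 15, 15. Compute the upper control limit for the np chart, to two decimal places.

p̄ = Σdᵢ / (k·n) = 185 / (11 × 120) = 0.14015
UCL = np̄ + 3·√(np̄(1−p̄)) = 16.8182 + 3 × √(16.8182×0.85985) = 16.8182 + 3 × 3.8028 = 28.2265

28.23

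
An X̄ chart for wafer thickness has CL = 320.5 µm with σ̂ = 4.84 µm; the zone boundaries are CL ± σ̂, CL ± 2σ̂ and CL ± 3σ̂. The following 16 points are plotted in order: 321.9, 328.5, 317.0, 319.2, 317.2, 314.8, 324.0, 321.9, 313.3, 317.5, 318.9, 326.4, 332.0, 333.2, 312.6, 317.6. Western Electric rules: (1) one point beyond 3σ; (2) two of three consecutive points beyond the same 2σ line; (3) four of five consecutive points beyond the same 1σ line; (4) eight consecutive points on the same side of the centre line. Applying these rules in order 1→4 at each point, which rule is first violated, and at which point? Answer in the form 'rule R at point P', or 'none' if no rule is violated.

Zone of each point (C = within 1σ̂, B = 1σ̂–2σ̂, A = 2σ̂–3σ̂, * = beyond 3σ̂; sign = side of CL): 1:+C, 2:+B, 3:-C, 4:-C, 5:-C, 6:-B, 7:+C, 8:+C, 9:-B, 10:-C, 11:-C, 12:+B, 13:+A, 14:+A, 15:-B, 16:-C
Rule 2 (two of three consecutive points beyond the same 2σ limit) is satisfied at point 14.

rule 2 at point 14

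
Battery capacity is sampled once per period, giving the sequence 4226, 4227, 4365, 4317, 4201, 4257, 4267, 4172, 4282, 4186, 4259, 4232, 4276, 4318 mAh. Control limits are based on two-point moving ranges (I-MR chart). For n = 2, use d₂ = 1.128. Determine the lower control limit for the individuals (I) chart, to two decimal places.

X̄ = (4226 + 4227 + 4365 + 4317 + 4201 + 4257 + 4267 + 4172 + 4282 + 4186 + 4259 + 4232 + 4276 + 4318) / 14 = 4256.0714
Moving ranges: 1, 138, 48, 116, 56, 10, 95, 110, 96, 73, 27, 44, 42; M̄R̄ = 856.0000 / 13 = 65.8462
LCL = X̄ − 3·M̄R̄/d₂ = 4256.0714 − 3 × 65.8462 / 1.128 = 4080.9487

4080.95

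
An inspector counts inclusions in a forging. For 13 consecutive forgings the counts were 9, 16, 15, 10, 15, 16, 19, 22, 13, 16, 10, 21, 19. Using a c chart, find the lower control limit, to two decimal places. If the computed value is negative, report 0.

c̄ = (9 + 16 + 15 + 10 + 15 + 16 + 19 + 22 + 13 + 16 + 10 + 21 + 19) / 13 = 201 / 13 = 15.4615
LCL = c̄ − 3√c̄ = 15.4615 − 3 × 3.9321 = 3.6652

3.67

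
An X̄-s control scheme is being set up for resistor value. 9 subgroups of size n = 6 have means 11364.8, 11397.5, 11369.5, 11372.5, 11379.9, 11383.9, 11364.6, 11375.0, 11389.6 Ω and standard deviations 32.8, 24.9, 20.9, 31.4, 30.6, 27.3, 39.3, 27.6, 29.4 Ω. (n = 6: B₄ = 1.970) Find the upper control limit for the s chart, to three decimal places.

s̄ = (32.8 + 24.9 + 20.9 + 31.4 + 30.6 + 27.3 + 39.3 + 27.6 + 29.4) / 9 = 29.3556
UCL_s = B₄·s̄ = 1.970 × 29.3556 = 57.8304

57.830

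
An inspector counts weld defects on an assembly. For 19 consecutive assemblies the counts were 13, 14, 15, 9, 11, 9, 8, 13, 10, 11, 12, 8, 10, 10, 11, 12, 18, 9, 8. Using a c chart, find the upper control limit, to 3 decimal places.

21.103

c̄ = (13 + 14 + 15 + 9 + 11 + 9 + 8 + 13 + 10 + 11 + 12 + 8 + 10 + 10 + 11 + 12 + 18 + 9 + 8) / 19 = 211 / 19 = 11.1053
UCL = c̄ + 3√c̄ = 11.1053 + 3 × √11.1053 = 11.1053 + 3 × 3.3325 = 21.1026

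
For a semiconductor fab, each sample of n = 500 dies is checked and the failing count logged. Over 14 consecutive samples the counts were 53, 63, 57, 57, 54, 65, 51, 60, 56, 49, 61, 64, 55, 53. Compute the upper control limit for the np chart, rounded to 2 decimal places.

p̄ = Σdᵢ / (k·n) = 798 / (14 × 500) = 0.11400
UCL = np̄ + 3·√(np̄(1−p̄)) = 57.0000 + 3 × √(57.0000×0.88600) = 57.0000 + 3 × 7.1065 = 78.3194

78.32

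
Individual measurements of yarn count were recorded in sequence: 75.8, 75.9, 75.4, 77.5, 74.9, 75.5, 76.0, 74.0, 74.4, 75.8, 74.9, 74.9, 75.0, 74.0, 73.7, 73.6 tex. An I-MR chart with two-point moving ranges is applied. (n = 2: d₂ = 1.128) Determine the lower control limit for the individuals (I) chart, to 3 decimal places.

X̄ = (75.8 + 75.9 + 75.4 + 77.5 + 74.9 + 75.5 + 76.0 + 74.0 + 74.4 + 75.8 + 74.9 + 74.9 + 75.0 + 74.0 + 73.7 + 73.6) / 16 = 75.0812
Moving ranges: 0.1, 0.5, 2.1, 2.6, 0.6, 0.5, 2.0, 0.4, 1.4, 0.9, 0.0, 0.1, 1.0, 0.3, 0.1; M̄R̄ = 12.6000 / 15 = 0.8400
LCL = X̄ − 3·M̄R̄/d₂ = 75.0812 − 3 × 0.8400 / 1.128 = 72.8472

72.847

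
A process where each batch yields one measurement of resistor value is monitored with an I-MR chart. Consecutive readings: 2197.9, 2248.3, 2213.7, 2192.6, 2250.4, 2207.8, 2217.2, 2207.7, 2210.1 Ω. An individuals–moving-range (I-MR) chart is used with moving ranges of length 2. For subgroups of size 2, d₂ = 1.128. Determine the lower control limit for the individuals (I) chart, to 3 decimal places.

2140.458

X̄ = (2197.9 + 2248.3 + 2213.7 + 2192.6 + 2250.4 + 2207.8 + 2217.2 + 2207.7 + 2210.1) / 9 = 2216.1889
Moving ranges: 50.4, 34.6, 21.1, 57.8, 42.6, 9.4, 9.5, 2.4; M̄R̄ = 227.8000 / 8 = 28.4750
LCL = X̄ − 3·M̄R̄/d₂ = 2216.1889 − 3 × 28.4750 / 1.128 = 2140.4575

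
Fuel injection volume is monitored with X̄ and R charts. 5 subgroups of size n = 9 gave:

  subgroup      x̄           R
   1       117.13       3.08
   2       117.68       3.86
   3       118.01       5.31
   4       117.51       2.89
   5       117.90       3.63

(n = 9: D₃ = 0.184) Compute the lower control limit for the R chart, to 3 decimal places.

0.691

R̄ = (3.08 + 3.86 + 5.31 + 2.89 + 3.63) / 5 = 18.7700 / 5 = 3.7540
LCL_R = D₃·R̄ = 0.184 × 3.7540 = 0.6907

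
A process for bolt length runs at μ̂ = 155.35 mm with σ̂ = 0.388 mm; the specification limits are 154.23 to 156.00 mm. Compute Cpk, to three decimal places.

0.558

Cpu = (USL − μ̂) / (3σ̂) = (156.00 − 155.35) / (3 × 0.388) = 0.5584; Cpl = (μ̂ − LSL) / (3σ̂) = (155.35 − 154.23) / (3 × 0.388) = 0.9622; Cpk = min(Cpu, Cpl) = 0.5584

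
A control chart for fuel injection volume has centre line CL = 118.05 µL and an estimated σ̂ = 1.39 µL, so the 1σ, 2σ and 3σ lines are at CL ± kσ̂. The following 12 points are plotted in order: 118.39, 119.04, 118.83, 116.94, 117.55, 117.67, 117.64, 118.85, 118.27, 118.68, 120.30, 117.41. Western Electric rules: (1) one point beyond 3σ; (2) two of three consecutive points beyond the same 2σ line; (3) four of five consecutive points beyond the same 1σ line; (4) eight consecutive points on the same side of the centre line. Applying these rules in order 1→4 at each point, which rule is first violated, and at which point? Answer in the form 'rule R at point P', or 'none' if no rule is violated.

Zone of each point (C = within 1σ̂, B = 1σ̂–2σ̂, A = 2σ̂–3σ̂, * = beyond 3σ̂; sign = side of CL): 1:+C, 2:+C, 3:+C, 4:-C, 5:-C, 6:-C, 7:-C, 8:+C, 9:+C, 10:+C, 11:+B, 12:-C
No rule fires across all 12 points.

none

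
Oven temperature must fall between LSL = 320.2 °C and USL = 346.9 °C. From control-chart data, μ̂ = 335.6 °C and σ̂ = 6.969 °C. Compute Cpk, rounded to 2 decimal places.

Cpu = (USL − μ̂) / (3σ̂) = (346.9 − 335.6) / (3 × 6.969) = 0.5405; Cpl = (μ̂ − LSL) / (3σ̂) = (335.6 − 320.2) / (3 × 6.969) = 0.7366; Cpk = min(Cpu, Cpl) = 0.5405

0.54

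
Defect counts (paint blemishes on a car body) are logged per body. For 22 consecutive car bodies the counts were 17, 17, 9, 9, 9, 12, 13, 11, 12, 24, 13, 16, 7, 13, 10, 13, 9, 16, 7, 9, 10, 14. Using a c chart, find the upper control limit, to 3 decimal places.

22.782

c̄ = (17 + 17 + 9 + 9 + 9 + 12 + 13 + 11 + 12 + 24 + 13 + 16 + 7 + 13 + 10 + 13 + 9 + 16 + 7 + 9 + 10 + 14) / 22 = 270 / 22 = 12.2727
UCL = c̄ + 3√c̄ = 12.2727 + 3 × √12.2727 = 12.2727 + 3 × 3.5032 = 22.7825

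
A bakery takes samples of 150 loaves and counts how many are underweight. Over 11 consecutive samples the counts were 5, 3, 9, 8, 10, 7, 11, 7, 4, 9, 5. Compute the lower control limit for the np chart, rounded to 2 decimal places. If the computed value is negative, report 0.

0.00

p̄ = Σdᵢ / (k·n) = 78 / (11 × 150) = 0.04727
LCL = np̄ − 3·√(np̄(1−p̄)) = 7.0909 − 3 × 2.5992 = -0.7066 → 0 (negative, so LCL = 0)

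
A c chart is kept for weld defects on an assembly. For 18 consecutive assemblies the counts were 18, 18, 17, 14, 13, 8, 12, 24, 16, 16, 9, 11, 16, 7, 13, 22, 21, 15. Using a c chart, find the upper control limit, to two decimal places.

26.62

c̄ = (18 + 18 + 17 + 14 + 13 + 8 + 12 + 24 + 16 + 16 + 9 + 11 + 16 + 7 + 13 + 22 + 21 + 15) / 18 = 270 / 18 = 15.0000
UCL = c̄ + 3√c̄ = 15.0000 + 3 × √15.0000 = 15.0000 + 3 × 3.8730 = 26.6190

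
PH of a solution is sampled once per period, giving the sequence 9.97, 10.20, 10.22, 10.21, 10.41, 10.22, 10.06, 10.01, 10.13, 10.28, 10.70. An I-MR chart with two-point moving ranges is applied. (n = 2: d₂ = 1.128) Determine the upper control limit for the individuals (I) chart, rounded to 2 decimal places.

10.63

X̄ = (9.97 + 10.20 + 10.22 + 10.21 + 10.41 + 10.22 + 10.06 + 10.01 + 10.13 + 10.28 + 10.70) / 11 = 10.2191
Moving ranges: 0.23, 0.02, 0.01, 0.20, 0.19, 0.16, 0.05, 0.12, 0.15, 0.42; M̄R̄ = 1.5500 / 10 = 0.1550
UCL = X̄ + 3·M̄R̄/d₂ = 10.2191 + 3 × 0.1550 / 1.128 = 10.6313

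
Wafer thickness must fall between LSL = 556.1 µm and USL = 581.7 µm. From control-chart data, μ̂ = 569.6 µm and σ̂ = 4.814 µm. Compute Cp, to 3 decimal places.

Cp = (USL − LSL) / (6σ̂) = (581.7 − 556.1) / (6 × 4.814) = 25.6000 / 28.8840 = 0.8863

0.886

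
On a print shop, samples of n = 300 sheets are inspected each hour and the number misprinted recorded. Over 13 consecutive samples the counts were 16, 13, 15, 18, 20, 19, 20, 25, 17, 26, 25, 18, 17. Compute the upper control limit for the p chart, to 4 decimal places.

p̄ = Σdᵢ / (k·n) = 249 / (13 × 300) = 0.06385
UCL = p̄ + 3·√(p̄(1−p̄)/n) = 0.06385 + 3 × √(0.06385×0.93615/300) = 0.06385 + 3 × 0.01411 = 0.10619

0.1062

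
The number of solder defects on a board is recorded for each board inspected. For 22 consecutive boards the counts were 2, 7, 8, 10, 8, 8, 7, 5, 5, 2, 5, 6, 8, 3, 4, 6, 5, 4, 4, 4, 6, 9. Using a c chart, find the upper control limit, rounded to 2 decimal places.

12.91

c̄ = (2 + 7 + 8 + 10 + 8 + 8 + 7 + 5 + 5 + 2 + 5 + 6 + 8 + 3 + 4 + 6 + 5 + 4 + 4 + 4 + 6 + 9) / 22 = 126 / 22 = 5.7273
UCL = c̄ + 3√c̄ = 5.7273 + 3 × √5.7273 = 5.7273 + 3 × 2.3932 = 12.9068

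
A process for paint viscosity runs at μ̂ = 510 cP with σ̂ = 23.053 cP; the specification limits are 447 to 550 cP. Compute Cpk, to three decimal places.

Cpu = (USL − μ̂) / (3σ̂) = (550 − 510) / (3 × 23.053) = 0.5784; Cpl = (μ̂ − LSL) / (3σ̂) = (510 − 447) / (3 × 23.053) = 0.9109; Cpk = min(Cpu, Cpl) = 0.5784

0.578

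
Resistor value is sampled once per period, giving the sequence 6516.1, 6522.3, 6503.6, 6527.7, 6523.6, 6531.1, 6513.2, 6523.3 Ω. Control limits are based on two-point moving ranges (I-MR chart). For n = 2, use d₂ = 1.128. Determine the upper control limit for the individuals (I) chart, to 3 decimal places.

X̄ = (6516.1 + 6522.3 + 6503.6 + 6527.7 + 6523.6 + 6531.1 + 6513.2 + 6523.3) / 8 = 6520.1125
Moving ranges: 6.2, 18.7, 24.1, 4.1, 7.5, 17.9, 10.1; M̄R̄ = 88.6000 / 7 = 12.6571
UCL = X̄ + 3·M̄R̄/d₂ = 6520.1125 + 3 × 12.6571 / 1.128 = 6553.7751

6553.775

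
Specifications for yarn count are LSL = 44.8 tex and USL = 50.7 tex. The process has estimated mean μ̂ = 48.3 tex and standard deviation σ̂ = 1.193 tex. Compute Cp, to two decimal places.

Cp = (USL − LSL) / (6σ̂) = (50.7 − 44.8) / (6 × 1.193) = 5.9000 / 7.1580 = 0.8243

0.82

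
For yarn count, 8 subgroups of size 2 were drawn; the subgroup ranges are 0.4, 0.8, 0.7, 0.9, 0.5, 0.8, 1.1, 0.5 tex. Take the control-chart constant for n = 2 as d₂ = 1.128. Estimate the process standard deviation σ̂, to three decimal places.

0.632

R̄ = (0.4 + 0.8 + 0.7 + 0.9 + 0.5 + 0.8 + 1.1 + 0.5) / 8 = 0.7125
σ̂ = R̄ / d₂ = 0.7125 / 1.128 = 0.6316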